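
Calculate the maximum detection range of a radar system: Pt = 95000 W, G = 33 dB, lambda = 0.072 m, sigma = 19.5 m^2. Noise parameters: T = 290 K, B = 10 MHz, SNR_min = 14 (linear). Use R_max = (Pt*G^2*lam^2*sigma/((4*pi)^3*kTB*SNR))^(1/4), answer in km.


G_lin = 10^(33/10) = 1995.262315
R^4 = 95000 * 1995.262315^2 * 0.072^2 * 19.5 / ((4*pi)^3 * 1.38e-23 * 290 * 10000000.0 * 14)
R^4 = 3.43865e19 m^4
R_max = (3.43865e19)^(1/4) = 76576.8 m = 76.6 km

76.6 km


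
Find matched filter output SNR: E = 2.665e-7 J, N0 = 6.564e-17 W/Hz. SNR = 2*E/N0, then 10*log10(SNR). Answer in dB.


SNR_lin = 2 * 2.665e-7 / 6.564e-17 = 8.12e9
SNR_dB = 10*log10(8.12e9) = 99.1 dB

99.1 dB


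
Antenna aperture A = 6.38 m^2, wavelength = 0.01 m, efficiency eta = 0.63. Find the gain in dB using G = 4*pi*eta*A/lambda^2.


G_linear = 4*pi*0.63*6.38/0.01^2 = 505092.7
G_dB = 10*log10(505092.7) = 57.0 dB

57.0 dB


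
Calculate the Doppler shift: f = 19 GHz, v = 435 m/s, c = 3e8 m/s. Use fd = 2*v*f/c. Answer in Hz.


fd = 2 * 435 * 19000000000.0 / 3e8 = 55100.0 Hz

55100.0 Hz


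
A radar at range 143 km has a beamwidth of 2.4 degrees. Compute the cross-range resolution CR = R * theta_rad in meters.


BW_rad = 0.041887902
CR = 143000 * 0.041887902 = 5990.0 m

5990.0 m


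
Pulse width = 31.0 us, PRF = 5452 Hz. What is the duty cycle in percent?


DC = 31.0e-6 * 5452 * 100 = 16.9%

16.9%


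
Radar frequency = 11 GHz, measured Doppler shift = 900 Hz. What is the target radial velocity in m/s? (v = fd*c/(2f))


v = 900 * 3e8 / (2 * 11000000000.0) = 12.3 m/s

12.3 m/s


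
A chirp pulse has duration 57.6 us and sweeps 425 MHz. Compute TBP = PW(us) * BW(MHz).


TBP = 57.6 * 425 = 24480.0

24480.0


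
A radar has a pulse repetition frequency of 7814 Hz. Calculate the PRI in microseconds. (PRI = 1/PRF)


PRI = 1/7814 = 0.0001279754 s = 128.0 us

128.0 us


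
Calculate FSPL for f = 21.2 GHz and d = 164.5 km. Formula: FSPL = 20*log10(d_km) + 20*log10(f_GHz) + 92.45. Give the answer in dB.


20*log10(164.5) = 44.32
20*log10(21.2) = 26.53
FSPL = 163.3 dB

163.3 dB


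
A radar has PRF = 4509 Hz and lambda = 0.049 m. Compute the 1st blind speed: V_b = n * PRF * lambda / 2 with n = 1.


V_blind = 1 * 4509 * 0.049 / 2 = 110.5 m/s

110.5 m/s


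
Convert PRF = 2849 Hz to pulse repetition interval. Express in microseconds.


PRI = 1/2849 = 0.0003510004 s = 351.0 us

351.0 us


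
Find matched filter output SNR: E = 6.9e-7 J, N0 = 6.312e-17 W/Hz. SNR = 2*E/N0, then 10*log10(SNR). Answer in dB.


SNR_lin = 2 * 6.9e-7 / 6.312e-17 = 2.186e10
SNR_dB = 10*log10(2.186e10) = 103.4 dB

103.4 dB


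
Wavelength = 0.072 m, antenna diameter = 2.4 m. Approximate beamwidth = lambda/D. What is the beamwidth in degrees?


BW_rad = 0.072 / 2.4 = 0.03
BW_deg = 1.72 degrees

1.72 degrees


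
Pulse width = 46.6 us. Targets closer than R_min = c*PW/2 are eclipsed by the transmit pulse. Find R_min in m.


R_min = 3e8 * 46.6e-6 / 2 = 6990.0 m

6990.0 m


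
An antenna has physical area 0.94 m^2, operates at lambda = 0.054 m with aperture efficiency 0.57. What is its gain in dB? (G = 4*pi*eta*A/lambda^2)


G_linear = 4*pi*0.57*0.94/0.054^2 = 2309.01
G_dB = 10*log10(2309.01) = 33.6 dB

33.6 dB


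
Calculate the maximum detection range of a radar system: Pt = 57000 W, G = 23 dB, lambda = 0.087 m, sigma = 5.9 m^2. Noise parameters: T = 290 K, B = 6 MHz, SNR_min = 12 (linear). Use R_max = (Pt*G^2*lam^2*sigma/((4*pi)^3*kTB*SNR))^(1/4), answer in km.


G_lin = 10^(23/10) = 199.526231
R^4 = 57000 * 199.526231^2 * 0.087^2 * 5.9 / ((4*pi)^3 * 1.38e-23 * 290 * 6000000.0 * 12)
R^4 = 1.77225e17 m^4
R_max = (1.77225e17)^(1/4) = 20517.8 m = 20.5 km

20.5 km


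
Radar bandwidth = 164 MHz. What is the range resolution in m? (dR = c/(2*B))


dR = 3e8 / (2 * 164000000.0) = 0.91 m

0.91 m


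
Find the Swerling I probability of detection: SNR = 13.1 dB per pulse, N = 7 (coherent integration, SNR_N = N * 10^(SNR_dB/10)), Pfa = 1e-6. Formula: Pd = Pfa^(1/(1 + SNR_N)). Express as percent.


SNR_lin = 10^(13.1/10) = 20.41738
SNR_N = 7 * 20.41738 = 142.92166
1/(1 + SNR_N) = 1/143.92166 = 0.0069482
Pd = (1e-6)^0.0069482 = 0.90847
Pd = 90.8%

90.8%


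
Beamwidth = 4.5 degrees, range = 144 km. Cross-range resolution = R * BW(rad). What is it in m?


BW_rad = 0.078539816
CR = 144000 * 0.078539816 = 11309.7 m

11309.7 m


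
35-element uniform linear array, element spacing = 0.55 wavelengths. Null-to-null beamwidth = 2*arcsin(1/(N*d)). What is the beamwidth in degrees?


1/(N*d) = 1/(35*0.55) = 0.051948
BW = 2*arcsin(0.051948) = 6.0 degrees

6.0 degrees


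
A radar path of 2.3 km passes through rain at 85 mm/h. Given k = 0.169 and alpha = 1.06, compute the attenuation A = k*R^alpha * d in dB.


gamma = 0.169 * 85^1.06 = 18.753001 dB/km
A = 18.753001 * 2.3 = 43.13 dB

43.13 dB


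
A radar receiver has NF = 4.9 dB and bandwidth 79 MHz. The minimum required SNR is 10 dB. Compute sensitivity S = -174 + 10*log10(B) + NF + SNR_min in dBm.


10*log10(79000000.0) = 78.98
S = -174 + 78.98 + 4.9 + 10 = -80.1 dBm

-80.1 dBm


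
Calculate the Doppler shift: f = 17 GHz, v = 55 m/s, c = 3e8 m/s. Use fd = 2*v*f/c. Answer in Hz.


fd = 2 * 55 * 17000000000.0 / 3e8 = 6233.3 Hz

6233.3 Hz


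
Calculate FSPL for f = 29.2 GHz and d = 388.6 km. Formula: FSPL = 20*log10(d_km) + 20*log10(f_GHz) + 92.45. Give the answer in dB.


20*log10(388.6) = 51.79
20*log10(29.2) = 29.31
FSPL = 173.5 dB

173.5 dB


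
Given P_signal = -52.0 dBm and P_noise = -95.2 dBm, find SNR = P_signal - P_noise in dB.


SNR = -52.0 - (-95.2) = 43.2 dB

43.2 dB


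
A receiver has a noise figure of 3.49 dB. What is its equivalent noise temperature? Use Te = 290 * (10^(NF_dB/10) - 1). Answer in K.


NF_lin = 10^(3.49/10) = 2.233572
Te = 290 * (2.233572 - 1) = 357.7 K

357.7 K


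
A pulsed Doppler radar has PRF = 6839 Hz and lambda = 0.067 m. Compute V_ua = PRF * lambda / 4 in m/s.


V_ua = 6839 * 0.067 / 4 = 114.6 m/s

114.6 m/s


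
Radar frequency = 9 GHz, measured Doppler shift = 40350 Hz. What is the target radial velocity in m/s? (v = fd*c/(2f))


v = 40350 * 3e8 / (2 * 9000000000.0) = 672.5 m/s

672.5 m/s


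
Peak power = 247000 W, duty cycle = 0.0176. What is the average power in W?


P_avg = 247000 * 0.0176 = 4347.2 W

4347.2 W


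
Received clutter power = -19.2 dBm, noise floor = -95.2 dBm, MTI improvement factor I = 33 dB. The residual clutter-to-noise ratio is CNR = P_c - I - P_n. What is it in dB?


CNR = -19.2 - 33 - (-95.2) = 43.0 dB

43.0 dB


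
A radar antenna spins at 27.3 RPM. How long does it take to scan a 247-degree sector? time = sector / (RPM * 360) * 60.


t = 247 / (27.3 * 360) * 60 = 1.51 s

1.51 s


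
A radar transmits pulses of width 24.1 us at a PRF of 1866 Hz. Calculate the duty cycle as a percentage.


DC = 24.1e-6 * 1866 * 100 = 4.5%

4.5%


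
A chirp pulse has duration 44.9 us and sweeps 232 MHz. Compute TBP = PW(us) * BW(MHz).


TBP = 44.9 * 232 = 10416.8

10416.8


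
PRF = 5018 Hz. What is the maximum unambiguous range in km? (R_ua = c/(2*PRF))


R_ua = 3e8 / (2 * 5018) = 29892.4 m = 29.9 km

29.9 km


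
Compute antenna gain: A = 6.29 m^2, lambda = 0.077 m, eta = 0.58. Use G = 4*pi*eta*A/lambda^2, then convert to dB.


G_linear = 4*pi*0.58*6.29/0.077^2 = 7732.27
G_dB = 10*log10(7732.27) = 38.9 dB

38.9 dB


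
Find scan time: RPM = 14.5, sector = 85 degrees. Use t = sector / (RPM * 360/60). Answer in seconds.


t = 85 / (14.5 * 360) * 60 = 0.98 s

0.98 s


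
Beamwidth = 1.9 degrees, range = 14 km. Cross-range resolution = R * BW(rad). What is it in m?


BW_rad = 0.033161256
CR = 14000 * 0.033161256 = 464.3 m

464.3 m


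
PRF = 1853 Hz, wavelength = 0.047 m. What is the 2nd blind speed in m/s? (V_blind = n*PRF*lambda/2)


V_blind = 2 * 1853 * 0.047 / 2 = 87.1 m/s

87.1 m/s


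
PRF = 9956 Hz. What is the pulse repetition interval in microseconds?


PRI = 1/9956 = 0.0001004419 s = 100.4 us

100.4 us


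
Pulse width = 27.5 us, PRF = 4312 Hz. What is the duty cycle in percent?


DC = 27.5e-6 * 4312 * 100 = 11.86%

11.86%


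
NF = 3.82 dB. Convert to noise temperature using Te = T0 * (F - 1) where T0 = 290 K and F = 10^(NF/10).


NF_lin = 10^(3.82/10) = 2.409905
Te = 290 * (2.409905 - 1) = 408.9 K

408.9 K


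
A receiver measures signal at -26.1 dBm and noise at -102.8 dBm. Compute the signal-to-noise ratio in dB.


SNR = -26.1 - (-102.8) = 76.7 dB

76.7 dB


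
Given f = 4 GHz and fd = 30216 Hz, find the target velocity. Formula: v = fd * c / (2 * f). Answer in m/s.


v = 30216 * 3e8 / (2 * 4000000000.0) = 1133.1 m/s

1133.1 m/s


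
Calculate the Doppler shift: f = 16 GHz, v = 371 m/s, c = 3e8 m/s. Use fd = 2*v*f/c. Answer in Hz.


fd = 2 * 371 * 16000000000.0 / 3e8 = 39573.3 Hz

39573.3 Hz


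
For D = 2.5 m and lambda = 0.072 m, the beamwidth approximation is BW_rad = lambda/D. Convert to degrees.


BW_rad = 0.072 / 2.5 = 0.0288
BW_deg = 1.65 degrees

1.65 degrees


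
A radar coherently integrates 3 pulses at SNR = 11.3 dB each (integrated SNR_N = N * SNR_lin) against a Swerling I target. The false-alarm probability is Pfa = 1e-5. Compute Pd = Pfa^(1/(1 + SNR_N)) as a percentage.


SNR_lin = 10^(11.3/10) = 13.48963
SNR_N = 3 * 13.48963 = 40.46889
1/(1 + SNR_N) = 1/41.46889 = 0.0241145
Pd = (1e-5)^0.0241145 = 0.75758
Pd = 75.8%

75.8%


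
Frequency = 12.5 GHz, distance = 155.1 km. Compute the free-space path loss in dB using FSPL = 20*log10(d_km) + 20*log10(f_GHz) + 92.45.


20*log10(155.1) = 43.81
20*log10(12.5) = 21.94
FSPL = 158.2 dB

158.2 dB


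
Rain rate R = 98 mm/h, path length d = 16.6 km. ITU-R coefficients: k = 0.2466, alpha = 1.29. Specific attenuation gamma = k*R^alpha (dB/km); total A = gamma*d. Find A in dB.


gamma = 0.2466 * 98^1.29 = 91.342882 dB/km
A = 91.342882 * 16.6 = 1516.29 dB

1516.29 dB


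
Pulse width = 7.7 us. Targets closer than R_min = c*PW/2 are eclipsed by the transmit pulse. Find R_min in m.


R_min = 3e8 * 7.7e-6 / 2 = 1155.0 m

1155.0 m


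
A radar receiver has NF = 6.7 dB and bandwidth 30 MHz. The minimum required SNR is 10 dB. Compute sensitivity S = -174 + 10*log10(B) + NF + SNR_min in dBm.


10*log10(30000000.0) = 74.77
S = -174 + 74.77 + 6.7 + 10 = -82.5 dBm

-82.5 dBm


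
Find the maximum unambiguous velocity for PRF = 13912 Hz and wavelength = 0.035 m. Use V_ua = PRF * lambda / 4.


V_ua = 13912 * 0.035 / 4 = 121.7 m/s

121.7 m/s


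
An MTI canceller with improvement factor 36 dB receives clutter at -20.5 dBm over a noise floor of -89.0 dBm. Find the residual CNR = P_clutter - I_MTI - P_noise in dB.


CNR = -20.5 - 36 - (-89.0) = 32.5 dB

32.5 dB


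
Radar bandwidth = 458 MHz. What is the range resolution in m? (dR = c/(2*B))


dR = 3e8 / (2 * 458000000.0) = 0.33 m

0.33 m


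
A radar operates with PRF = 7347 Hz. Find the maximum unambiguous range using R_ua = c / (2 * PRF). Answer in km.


R_ua = 3e8 / (2 * 7347) = 20416.5 m = 20.4 km

20.4 km


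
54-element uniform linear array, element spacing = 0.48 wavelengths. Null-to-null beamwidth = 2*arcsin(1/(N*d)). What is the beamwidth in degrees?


1/(N*d) = 1/(54*0.48) = 0.03858
BW = 2*arcsin(0.03858) = 4.4 degrees

4.4 degrees


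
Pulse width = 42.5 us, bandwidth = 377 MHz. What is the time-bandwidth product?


TBP = 42.5 * 377 = 16022.5

16022.5


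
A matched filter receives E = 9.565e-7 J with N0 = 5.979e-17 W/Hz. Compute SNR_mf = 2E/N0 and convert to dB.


SNR_lin = 2 * 9.565e-7 / 5.979e-17 = 3.2e10
SNR_dB = 10*log10(3.2e10) = 105.1 dB

105.1 dB


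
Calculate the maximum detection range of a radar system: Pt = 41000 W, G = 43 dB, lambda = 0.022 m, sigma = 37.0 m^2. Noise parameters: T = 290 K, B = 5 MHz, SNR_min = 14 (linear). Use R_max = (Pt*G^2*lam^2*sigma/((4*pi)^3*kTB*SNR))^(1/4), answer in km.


G_lin = 10^(43/10) = 19952.62315
R^4 = 41000 * 19952.62315^2 * 0.022^2 * 37.0 / ((4*pi)^3 * 1.38e-23 * 290 * 5000000.0 * 14)
R^4 = 5.25807e20 m^4
R_max = (5.25807e20)^(1/4) = 151428.1 m = 151.4 km

151.4 km


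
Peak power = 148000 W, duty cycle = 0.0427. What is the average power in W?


P_avg = 148000 * 0.0427 = 6319.6 W

6319.6 W


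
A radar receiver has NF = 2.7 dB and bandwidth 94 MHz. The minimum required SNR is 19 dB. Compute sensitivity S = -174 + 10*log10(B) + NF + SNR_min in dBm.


10*log10(94000000.0) = 79.73
S = -174 + 79.73 + 2.7 + 19 = -72.6 dBm

-72.6 dBm


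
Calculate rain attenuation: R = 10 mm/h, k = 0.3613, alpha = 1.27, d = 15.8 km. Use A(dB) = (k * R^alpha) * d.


gamma = 0.3613 * 10^1.27 = 6.727721 dB/km
A = 6.727721 * 15.8 = 106.3 dB

106.3 dB


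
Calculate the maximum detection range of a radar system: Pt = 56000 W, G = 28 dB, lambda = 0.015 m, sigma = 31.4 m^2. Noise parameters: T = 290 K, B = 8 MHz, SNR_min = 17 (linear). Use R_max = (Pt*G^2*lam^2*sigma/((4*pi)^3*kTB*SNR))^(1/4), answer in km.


G_lin = 10^(28/10) = 630.957344
R^4 = 56000 * 630.957344^2 * 0.015^2 * 31.4 / ((4*pi)^3 * 1.38e-23 * 290 * 8000000.0 * 17)
R^4 = 1.45833e17 m^4
R_max = (1.45833e17)^(1/4) = 19541.8 m = 19.5 km

19.5 km


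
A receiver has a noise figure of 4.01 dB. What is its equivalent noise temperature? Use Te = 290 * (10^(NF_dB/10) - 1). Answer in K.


NF_lin = 10^(4.01/10) = 2.517677
Te = 290 * (2.517677 - 1) = 440.1 K

440.1 K


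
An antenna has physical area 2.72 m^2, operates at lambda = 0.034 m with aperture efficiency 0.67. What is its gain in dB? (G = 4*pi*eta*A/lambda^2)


G_linear = 4*pi*0.67*2.72/0.034^2 = 19810.51
G_dB = 10*log10(19810.51) = 43.0 dB

43.0 dB


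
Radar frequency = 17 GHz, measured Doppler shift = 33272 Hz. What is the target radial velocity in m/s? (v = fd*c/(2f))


v = 33272 * 3e8 / (2 * 17000000000.0) = 293.6 m/s

293.6 m/s


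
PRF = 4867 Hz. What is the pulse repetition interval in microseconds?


PRI = 1/4867 = 0.0002054654 s = 205.5 us

205.5 us


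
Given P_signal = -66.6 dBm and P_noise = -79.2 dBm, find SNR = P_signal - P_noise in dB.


SNR = -66.6 - (-79.2) = 12.6 dB

12.6 dB


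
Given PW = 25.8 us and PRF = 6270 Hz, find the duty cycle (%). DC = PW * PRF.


DC = 25.8e-6 * 6270 * 100 = 16.18%

16.18%


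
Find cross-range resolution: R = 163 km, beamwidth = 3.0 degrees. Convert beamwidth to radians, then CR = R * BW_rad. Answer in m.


BW_rad = 0.052359878
CR = 163000 * 0.052359878 = 8534.7 m

8534.7 m


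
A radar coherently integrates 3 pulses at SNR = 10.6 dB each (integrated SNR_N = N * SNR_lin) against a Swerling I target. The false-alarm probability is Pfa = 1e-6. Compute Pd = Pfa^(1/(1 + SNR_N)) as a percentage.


SNR_lin = 10^(10.6/10) = 11.48154
SNR_N = 3 * 11.48154 = 34.44462
1/(1 + SNR_N) = 1/35.44462 = 0.028213
Pd = (1e-6)^0.028213 = 0.67721
Pd = 67.7%

67.7%


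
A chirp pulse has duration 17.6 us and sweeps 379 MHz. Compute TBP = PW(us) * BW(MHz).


TBP = 17.6 * 379 = 6670.4

6670.4


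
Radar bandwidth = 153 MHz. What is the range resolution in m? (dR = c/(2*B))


dR = 3e8 / (2 * 153000000.0) = 0.98 m

0.98 m


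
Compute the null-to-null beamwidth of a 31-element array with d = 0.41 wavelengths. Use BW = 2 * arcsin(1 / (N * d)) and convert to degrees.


1/(N*d) = 1/(31*0.41) = 0.078678
BW = 2*arcsin(0.078678) = 9.0 degrees

9.0 degrees


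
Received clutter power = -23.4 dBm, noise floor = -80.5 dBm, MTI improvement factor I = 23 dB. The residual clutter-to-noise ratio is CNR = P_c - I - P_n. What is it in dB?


CNR = -23.4 - 23 - (-80.5) = 34.1 dB

34.1 dB


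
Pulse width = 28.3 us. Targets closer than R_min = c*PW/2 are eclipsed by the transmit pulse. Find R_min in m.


R_min = 3e8 * 28.3e-6 / 2 = 4245.0 m

4245.0 m


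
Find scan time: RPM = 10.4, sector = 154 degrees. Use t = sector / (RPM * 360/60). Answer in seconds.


t = 154 / (10.4 * 360) * 60 = 2.47 s

2.47 s


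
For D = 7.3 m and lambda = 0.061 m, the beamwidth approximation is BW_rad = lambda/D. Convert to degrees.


BW_rad = 0.061 / 7.3 = 0.008356
BW_deg = 0.48 degrees

0.48 degrees


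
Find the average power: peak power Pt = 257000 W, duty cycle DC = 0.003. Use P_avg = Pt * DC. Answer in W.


P_avg = 257000 * 0.003 = 771.0 W

771.0 W


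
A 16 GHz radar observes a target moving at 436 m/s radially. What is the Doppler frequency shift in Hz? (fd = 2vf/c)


fd = 2 * 436 * 16000000000.0 / 3e8 = 46506.7 Hz

46506.7 Hz


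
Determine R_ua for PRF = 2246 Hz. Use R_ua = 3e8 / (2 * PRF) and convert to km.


R_ua = 3e8 / (2 * 2246) = 66785.4 m = 66.8 km

66.8 km


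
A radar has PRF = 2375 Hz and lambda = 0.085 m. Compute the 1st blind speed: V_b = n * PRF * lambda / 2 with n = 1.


V_blind = 1 * 2375 * 0.085 / 2 = 100.9 m/s

100.9 m/s


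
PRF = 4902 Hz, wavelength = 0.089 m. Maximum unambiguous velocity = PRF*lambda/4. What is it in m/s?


V_ua = 4902 * 0.089 / 4 = 109.1 m/s

109.1 m/s


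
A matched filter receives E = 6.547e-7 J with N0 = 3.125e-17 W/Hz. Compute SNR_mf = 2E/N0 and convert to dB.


SNR_lin = 2 * 6.547e-7 / 3.125e-17 = 4.19e10
SNR_dB = 10*log10(4.19e10) = 106.2 dB

106.2 dB


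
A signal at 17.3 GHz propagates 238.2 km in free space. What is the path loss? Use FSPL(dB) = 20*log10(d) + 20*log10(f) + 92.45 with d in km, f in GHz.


20*log10(238.2) = 47.54
20*log10(17.3) = 24.76
FSPL = 164.7 dB

164.7 dB


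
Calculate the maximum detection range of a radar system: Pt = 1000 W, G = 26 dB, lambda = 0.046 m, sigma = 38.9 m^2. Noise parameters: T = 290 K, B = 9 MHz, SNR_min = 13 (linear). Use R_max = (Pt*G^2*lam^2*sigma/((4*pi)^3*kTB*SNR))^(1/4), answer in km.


G_lin = 10^(26/10) = 398.107171
R^4 = 1000 * 398.107171^2 * 0.046^2 * 38.9 / ((4*pi)^3 * 1.38e-23 * 290 * 9000000.0 * 13)
R^4 = 1.40402e16 m^4
R_max = (1.40402e16)^(1/4) = 10885.4 m = 10.9 km

10.9 km


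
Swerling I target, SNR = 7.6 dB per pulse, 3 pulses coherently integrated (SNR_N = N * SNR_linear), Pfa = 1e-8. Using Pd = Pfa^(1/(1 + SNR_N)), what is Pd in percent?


SNR_lin = 10^(7.6/10) = 5.7544
SNR_N = 3 * 5.7544 = 17.2632
1/(1 + SNR_N) = 1/18.2632 = 0.0547549
Pd = (1e-8)^0.0547549 = 0.36472
Pd = 36.5%

36.5%


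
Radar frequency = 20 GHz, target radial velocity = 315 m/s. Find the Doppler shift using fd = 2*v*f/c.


fd = 2 * 315 * 20000000000.0 / 3e8 = 42000.0 Hz

42000.0 Hz


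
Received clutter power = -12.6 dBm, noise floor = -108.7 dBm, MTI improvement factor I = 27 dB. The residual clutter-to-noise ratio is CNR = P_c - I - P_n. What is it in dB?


CNR = -12.6 - 27 - (-108.7) = 69.1 dB

69.1 dB


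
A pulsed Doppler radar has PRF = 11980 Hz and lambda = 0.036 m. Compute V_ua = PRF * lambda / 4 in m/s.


V_ua = 11980 * 0.036 / 4 = 107.8 m/s

107.8 m/s


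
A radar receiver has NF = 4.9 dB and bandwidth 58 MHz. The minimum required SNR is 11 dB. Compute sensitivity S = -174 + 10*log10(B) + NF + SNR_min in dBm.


10*log10(58000000.0) = 77.63
S = -174 + 77.63 + 4.9 + 11 = -80.5 dBm

-80.5 dBm


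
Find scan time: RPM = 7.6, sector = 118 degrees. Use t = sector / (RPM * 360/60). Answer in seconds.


t = 118 / (7.6 * 360) * 60 = 2.59 s

2.59 s


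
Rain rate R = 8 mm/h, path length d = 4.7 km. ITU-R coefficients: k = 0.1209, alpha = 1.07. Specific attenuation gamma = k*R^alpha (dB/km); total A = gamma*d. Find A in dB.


gamma = 0.1209 * 8^1.07 = 1.118749 dB/km
A = 1.118749 * 4.7 = 5.26 dB

5.26 dB


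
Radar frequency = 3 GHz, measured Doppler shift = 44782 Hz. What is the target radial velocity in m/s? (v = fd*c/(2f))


v = 44782 * 3e8 / (2 * 3000000000.0) = 2239.1 m/s

2239.1 m/s


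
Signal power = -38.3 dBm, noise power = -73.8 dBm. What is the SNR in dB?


SNR = -38.3 - (-73.8) = 35.5 dB

35.5 dB


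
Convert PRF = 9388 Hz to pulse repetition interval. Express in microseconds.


PRI = 1/9388 = 0.000106519 s = 106.5 us

106.5 us


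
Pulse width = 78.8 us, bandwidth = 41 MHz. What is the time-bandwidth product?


TBP = 78.8 * 41 = 3230.8

3230.8


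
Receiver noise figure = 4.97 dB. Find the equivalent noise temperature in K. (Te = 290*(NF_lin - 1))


NF_lin = 10^(4.97/10) = 3.140509
Te = 290 * (3.140509 - 1) = 620.7 K

620.7 K


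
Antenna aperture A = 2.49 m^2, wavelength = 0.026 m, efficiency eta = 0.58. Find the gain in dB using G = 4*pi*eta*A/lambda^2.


G_linear = 4*pi*0.58*2.49/0.026^2 = 26846.68
G_dB = 10*log10(26846.68) = 44.3 dB

44.3 dB


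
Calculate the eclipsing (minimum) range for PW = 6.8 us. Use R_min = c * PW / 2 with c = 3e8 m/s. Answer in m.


R_min = 3e8 * 6.8e-6 / 2 = 1020.0 m

1020.0 m


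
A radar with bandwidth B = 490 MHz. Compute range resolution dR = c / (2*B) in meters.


dR = 3e8 / (2 * 490000000.0) = 0.31 m

0.31 m


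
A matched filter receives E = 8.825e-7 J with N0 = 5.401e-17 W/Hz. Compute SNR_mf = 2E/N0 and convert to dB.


SNR_lin = 2 * 8.825e-7 / 5.401e-17 = 3.268e10
SNR_dB = 10*log10(3.268e10) = 105.1 dB

105.1 dB


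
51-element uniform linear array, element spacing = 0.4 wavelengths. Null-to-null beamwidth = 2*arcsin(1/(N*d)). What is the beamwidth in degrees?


1/(N*d) = 1/(51*0.4) = 0.04902
BW = 2*arcsin(0.04902) = 5.6 degrees

5.6 degrees


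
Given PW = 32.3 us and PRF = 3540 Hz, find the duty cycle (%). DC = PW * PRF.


DC = 32.3e-6 * 3540 * 100 = 11.43%

11.43%


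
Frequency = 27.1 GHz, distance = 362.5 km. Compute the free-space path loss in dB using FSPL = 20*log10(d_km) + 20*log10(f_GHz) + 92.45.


20*log10(362.5) = 51.19
20*log10(27.1) = 28.66
FSPL = 172.3 dB

172.3 dB


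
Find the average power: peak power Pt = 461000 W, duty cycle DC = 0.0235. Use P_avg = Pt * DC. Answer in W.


P_avg = 461000 * 0.0235 = 10833.5 W

10833.5 W


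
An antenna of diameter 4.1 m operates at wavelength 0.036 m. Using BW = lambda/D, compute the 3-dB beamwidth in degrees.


BW_rad = 0.036 / 4.1 = 0.00878
BW_deg = 0.5 degrees

0.5 degrees


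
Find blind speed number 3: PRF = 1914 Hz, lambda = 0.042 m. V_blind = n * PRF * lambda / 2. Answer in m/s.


V_blind = 3 * 1914 * 0.042 / 2 = 120.6 m/s

120.6 m/s


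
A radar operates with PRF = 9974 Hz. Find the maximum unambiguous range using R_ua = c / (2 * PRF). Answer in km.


R_ua = 3e8 / (2 * 9974) = 15039.1 m = 15.0 km

15.0 km


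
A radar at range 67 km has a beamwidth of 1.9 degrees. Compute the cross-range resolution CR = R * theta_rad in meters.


BW_rad = 0.033161256
CR = 67000 * 0.033161256 = 2221.8 m

2221.8 m


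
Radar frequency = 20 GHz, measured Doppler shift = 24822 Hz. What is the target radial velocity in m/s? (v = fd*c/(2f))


v = 24822 * 3e8 / (2 * 20000000000.0) = 186.2 m/s

186.2 m/s


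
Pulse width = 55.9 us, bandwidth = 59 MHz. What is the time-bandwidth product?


TBP = 55.9 * 59 = 3298.1

3298.1


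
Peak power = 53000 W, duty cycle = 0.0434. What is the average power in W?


P_avg = 53000 * 0.0434 = 2300.2 W

2300.2 W


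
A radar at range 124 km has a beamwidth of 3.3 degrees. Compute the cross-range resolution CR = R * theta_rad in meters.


BW_rad = 0.057595865
CR = 124000 * 0.057595865 = 7141.9 m

7141.9 m


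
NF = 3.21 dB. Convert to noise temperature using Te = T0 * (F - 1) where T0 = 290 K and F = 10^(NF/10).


NF_lin = 10^(3.21/10) = 2.094112
Te = 290 * (2.094112 - 1) = 317.3 K

317.3 K


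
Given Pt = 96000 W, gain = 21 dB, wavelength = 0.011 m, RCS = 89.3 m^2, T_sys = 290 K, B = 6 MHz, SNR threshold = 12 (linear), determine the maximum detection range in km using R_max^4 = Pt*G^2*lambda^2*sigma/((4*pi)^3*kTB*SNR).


G_lin = 10^(21/10) = 125.892541
R^4 = 96000 * 125.892541^2 * 0.011^2 * 89.3 / ((4*pi)^3 * 1.38e-23 * 290 * 6000000.0 * 12)
R^4 = 2.87521e16 m^4
R_max = (2.87521e16)^(1/4) = 13021.7 m = 13.0 km

13.0 km


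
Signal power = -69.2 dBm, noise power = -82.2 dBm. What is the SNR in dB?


SNR = -69.2 - (-82.2) = 13.0 dB

13.0 dB


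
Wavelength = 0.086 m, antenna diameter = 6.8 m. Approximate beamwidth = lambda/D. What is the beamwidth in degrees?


BW_rad = 0.086 / 6.8 = 0.012647
BW_deg = 0.72 degrees

0.72 degrees


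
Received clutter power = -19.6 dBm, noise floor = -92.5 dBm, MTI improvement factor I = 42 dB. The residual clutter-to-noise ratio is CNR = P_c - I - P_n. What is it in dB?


CNR = -19.6 - 42 - (-92.5) = 30.9 dB

30.9 dB


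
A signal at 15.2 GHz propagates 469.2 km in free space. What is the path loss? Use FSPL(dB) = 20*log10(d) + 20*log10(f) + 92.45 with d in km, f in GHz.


20*log10(469.2) = 53.43
20*log10(15.2) = 23.64
FSPL = 169.5 dB

169.5 dB


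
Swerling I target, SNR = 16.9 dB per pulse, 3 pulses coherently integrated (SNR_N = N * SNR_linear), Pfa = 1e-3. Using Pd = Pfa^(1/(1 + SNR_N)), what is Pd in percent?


SNR_lin = 10^(16.9/10) = 48.97788
SNR_N = 3 * 48.97788 = 146.93364
1/(1 + SNR_N) = 1/147.93364 = 0.0067598
Pd = (1e-3)^0.0067598 = 0.95438
Pd = 95.4%

95.4%


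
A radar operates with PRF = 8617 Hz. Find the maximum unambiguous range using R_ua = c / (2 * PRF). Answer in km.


R_ua = 3e8 / (2 * 8617) = 17407.5 m = 17.4 km

17.4 km


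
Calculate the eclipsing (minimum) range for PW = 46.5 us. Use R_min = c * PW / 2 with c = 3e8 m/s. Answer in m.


R_min = 3e8 * 46.5e-6 / 2 = 6975.0 m

6975.0 m


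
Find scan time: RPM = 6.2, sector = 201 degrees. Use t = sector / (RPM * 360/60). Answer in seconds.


t = 201 / (6.2 * 360) * 60 = 5.4 s

5.4 s


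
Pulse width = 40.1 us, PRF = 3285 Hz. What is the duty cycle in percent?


DC = 40.1e-6 * 3285 * 100 = 13.17%

13.17%


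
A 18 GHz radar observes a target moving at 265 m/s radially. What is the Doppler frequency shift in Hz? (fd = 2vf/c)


fd = 2 * 265 * 18000000000.0 / 3e8 = 31800.0 Hz

31800.0 Hz


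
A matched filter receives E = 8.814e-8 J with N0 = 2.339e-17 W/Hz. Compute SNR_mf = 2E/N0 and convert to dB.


SNR_lin = 2 * 8.814e-8 / 2.339e-17 = 7.537e9
SNR_dB = 10*log10(7.537e9) = 98.8 dB

98.8 dB


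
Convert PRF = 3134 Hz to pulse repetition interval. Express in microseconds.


PRI = 1/3134 = 0.000319081 s = 319.1 us

319.1 us


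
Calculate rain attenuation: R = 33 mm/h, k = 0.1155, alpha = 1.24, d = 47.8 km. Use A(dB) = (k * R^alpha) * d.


gamma = 0.1155 * 33^1.24 = 8.821436 dB/km
A = 8.821436 * 47.8 = 421.66 dB

421.66 dB


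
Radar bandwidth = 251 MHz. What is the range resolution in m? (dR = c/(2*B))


dR = 3e8 / (2 * 251000000.0) = 0.6 m

0.6 m


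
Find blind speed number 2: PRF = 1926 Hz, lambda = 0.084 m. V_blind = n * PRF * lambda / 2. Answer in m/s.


V_blind = 2 * 1926 * 0.084 / 2 = 161.8 m/s

161.8 m/s


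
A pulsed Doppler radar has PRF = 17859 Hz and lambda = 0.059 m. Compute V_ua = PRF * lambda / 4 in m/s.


V_ua = 17859 * 0.059 / 4 = 263.4 m/s

263.4 m/s


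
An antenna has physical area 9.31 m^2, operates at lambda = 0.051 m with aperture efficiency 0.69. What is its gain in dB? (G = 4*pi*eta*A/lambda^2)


G_linear = 4*pi*0.69*9.31/0.051^2 = 31036.18
G_dB = 10*log10(31036.18) = 44.9 dB

44.9 dB


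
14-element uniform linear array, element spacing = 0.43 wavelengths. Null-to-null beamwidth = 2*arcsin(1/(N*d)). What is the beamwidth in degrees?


1/(N*d) = 1/(14*0.43) = 0.166113
BW = 2*arcsin(0.166113) = 19.1 degrees

19.1 degrees


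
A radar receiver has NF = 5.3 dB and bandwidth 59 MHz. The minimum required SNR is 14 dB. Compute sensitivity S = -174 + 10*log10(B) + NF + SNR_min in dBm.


10*log10(59000000.0) = 77.71
S = -174 + 77.71 + 5.3 + 14 = -77.0 dBm

-77.0 dBm


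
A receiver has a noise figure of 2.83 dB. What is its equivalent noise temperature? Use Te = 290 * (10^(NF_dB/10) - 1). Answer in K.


NF_lin = 10^(2.83/10) = 1.918669
Te = 290 * (1.918669 - 1) = 266.4 K

266.4 K


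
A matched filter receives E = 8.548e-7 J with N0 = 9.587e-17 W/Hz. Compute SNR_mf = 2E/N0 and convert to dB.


SNR_lin = 2 * 8.548e-7 / 9.587e-17 = 1.783e10
SNR_dB = 10*log10(1.783e10) = 102.5 dB

102.5 dB


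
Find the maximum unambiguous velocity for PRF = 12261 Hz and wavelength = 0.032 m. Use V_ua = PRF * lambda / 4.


V_ua = 12261 * 0.032 / 4 = 98.1 m/s

98.1 m/s


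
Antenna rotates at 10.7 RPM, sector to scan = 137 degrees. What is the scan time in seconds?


t = 137 / (10.7 * 360) * 60 = 2.13 s

2.13 s


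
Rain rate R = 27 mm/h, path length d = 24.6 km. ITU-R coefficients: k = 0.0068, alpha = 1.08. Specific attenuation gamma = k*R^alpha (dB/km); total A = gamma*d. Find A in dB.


gamma = 0.0068 * 27^1.08 = 0.238991 dB/km
A = 0.238991 * 24.6 = 5.88 dB

5.88 dB


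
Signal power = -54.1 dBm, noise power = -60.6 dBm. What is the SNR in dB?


SNR = -54.1 - (-60.6) = 6.5 dB

6.5 dB


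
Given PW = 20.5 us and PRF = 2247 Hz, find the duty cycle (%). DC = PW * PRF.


DC = 20.5e-6 * 2247 * 100 = 4.61%

4.61%


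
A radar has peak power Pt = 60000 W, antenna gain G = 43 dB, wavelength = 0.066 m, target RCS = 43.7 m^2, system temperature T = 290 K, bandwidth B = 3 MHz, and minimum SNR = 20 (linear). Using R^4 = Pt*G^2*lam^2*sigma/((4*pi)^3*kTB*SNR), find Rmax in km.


G_lin = 10^(43/10) = 19952.62315
R^4 = 60000 * 19952.62315^2 * 0.066^2 * 43.7 / ((4*pi)^3 * 1.38e-23 * 290 * 3000000.0 * 20)
R^4 = 9.54251e21 m^4
R_max = (9.54251e21)^(1/4) = 312547.2 m = 312.5 km

312.5 km


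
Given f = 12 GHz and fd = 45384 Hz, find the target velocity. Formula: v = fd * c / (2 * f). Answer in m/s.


v = 45384 * 3e8 / (2 * 12000000000.0) = 567.3 m/s

567.3 m/s


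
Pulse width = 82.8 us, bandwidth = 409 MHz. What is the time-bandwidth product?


TBP = 82.8 * 409 = 33865.2

33865.2


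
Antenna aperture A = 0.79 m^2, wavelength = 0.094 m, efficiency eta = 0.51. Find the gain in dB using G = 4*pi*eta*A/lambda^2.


G_linear = 4*pi*0.51*0.79/0.094^2 = 573.0
G_dB = 10*log10(573.0) = 27.6 dB

27.6 dB


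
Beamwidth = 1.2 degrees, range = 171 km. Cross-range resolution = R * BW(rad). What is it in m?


BW_rad = 0.020943951
CR = 171000 * 0.020943951 = 3581.4 m

3581.4 m


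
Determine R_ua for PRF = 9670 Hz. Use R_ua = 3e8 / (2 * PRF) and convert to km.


R_ua = 3e8 / (2 * 9670) = 15511.9 m = 15.5 km

15.5 km


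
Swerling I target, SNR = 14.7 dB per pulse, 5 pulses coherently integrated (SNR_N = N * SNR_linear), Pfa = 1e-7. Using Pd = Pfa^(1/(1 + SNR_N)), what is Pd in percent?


SNR_lin = 10^(14.7/10) = 29.51209
SNR_N = 5 * 29.51209 = 147.56045
1/(1 + SNR_N) = 1/148.56045 = 0.0067313
Pd = (1e-7)^0.0067313 = 0.89718
Pd = 89.7%

89.7%


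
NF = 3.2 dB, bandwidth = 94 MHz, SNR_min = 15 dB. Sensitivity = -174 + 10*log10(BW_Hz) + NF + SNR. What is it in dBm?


10*log10(94000000.0) = 79.73
S = -174 + 79.73 + 3.2 + 15 = -76.1 dBm

-76.1 dBm


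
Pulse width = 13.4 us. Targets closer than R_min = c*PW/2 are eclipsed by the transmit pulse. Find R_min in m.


R_min = 3e8 * 13.4e-6 / 2 = 2010.0 m

2010.0 m


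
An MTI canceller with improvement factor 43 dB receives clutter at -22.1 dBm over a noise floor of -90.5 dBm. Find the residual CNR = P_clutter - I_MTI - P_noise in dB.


CNR = -22.1 - 43 - (-90.5) = 25.4 dB

25.4 dB


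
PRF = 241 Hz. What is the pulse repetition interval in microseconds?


PRI = 1/241 = 0.0041493776 s = 4149.4 us

4149.4 us


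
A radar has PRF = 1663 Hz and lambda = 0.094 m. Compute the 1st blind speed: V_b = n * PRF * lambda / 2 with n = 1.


V_blind = 1 * 1663 * 0.094 / 2 = 78.2 m/s

78.2 m/s


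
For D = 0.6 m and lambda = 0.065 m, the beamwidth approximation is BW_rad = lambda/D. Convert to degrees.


BW_rad = 0.065 / 0.6 = 0.108333
BW_deg = 6.21 degrees

6.21 degrees


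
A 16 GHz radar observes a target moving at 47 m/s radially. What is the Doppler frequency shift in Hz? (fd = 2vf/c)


fd = 2 * 47 * 16000000000.0 / 3e8 = 5013.3 Hz

5013.3 Hz


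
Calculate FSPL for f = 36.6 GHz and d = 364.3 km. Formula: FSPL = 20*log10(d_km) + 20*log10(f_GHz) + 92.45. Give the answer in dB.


20*log10(364.3) = 51.23
20*log10(36.6) = 31.27
FSPL = 174.9 dB

174.9 dB


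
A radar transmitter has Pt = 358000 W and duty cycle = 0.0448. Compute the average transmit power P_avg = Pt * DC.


P_avg = 358000 * 0.0448 = 16038.4 W

16038.4 W


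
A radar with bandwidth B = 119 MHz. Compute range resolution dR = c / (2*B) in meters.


dR = 3e8 / (2 * 119000000.0) = 1.26 m

1.26 m


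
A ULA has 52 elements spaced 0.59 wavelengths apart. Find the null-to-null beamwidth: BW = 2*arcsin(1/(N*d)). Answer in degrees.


1/(N*d) = 1/(52*0.59) = 0.032595
BW = 2*arcsin(0.032595) = 3.7 degrees

3.7 degrees


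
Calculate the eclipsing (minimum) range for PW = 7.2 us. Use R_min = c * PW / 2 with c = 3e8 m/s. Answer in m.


R_min = 3e8 * 7.2e-6 / 2 = 1080.0 m

1080.0 m


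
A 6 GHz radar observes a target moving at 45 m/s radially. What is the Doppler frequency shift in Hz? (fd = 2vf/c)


fd = 2 * 45 * 6000000000.0 / 3e8 = 1800.0 Hz

1800.0 Hz


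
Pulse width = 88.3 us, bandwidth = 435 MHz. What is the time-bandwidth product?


TBP = 88.3 * 435 = 38410.5

38410.5


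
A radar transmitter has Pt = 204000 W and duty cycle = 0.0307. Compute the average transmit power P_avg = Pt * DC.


P_avg = 204000 * 0.0307 = 6262.8 W

6262.8 W


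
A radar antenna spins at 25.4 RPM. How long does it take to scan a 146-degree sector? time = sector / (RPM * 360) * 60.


t = 146 / (25.4 * 360) * 60 = 0.96 s

0.96 s


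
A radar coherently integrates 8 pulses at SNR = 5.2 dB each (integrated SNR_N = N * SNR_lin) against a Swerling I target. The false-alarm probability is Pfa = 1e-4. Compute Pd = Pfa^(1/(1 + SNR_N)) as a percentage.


SNR_lin = 10^(5.2/10) = 3.31131
SNR_N = 8 * 3.31131 = 26.49048
1/(1 + SNR_N) = 1/27.49048 = 0.0363762
Pd = (1e-4)^0.0363762 = 0.71531
Pd = 71.5%

71.5%


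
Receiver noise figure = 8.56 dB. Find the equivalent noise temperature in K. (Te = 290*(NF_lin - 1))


NF_lin = 10^(8.56/10) = 7.177943
Te = 290 * (7.177943 - 1) = 1791.6 K

1791.6 K


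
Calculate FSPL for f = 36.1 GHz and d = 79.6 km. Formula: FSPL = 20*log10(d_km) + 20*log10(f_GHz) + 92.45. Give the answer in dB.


20*log10(79.6) = 38.02
20*log10(36.1) = 31.15
FSPL = 161.6 dB

161.6 dB


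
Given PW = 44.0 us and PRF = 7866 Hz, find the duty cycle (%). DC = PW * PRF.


DC = 44.0e-6 * 7866 * 100 = 34.61%

34.61%


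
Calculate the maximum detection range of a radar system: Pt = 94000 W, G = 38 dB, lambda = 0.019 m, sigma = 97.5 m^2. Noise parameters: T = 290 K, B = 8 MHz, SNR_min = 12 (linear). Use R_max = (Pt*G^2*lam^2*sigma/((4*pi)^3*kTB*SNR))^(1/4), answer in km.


G_lin = 10^(38/10) = 6309.573445
R^4 = 94000 * 6309.573445^2 * 0.019^2 * 97.5 / ((4*pi)^3 * 1.38e-23 * 290 * 8000000.0 * 12)
R^4 = 1.72767e20 m^4
R_max = (1.72767e20)^(1/4) = 114647.7 m = 114.6 km

114.6 km


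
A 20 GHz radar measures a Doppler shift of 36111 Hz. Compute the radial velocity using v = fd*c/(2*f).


v = 36111 * 3e8 / (2 * 20000000000.0) = 270.8 m/s

270.8 m/s


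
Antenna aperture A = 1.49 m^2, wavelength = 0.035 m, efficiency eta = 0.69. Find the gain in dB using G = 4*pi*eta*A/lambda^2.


G_linear = 4*pi*0.69*1.49/0.035^2 = 10546.52
G_dB = 10*log10(10546.52) = 40.2 dB

40.2 dB


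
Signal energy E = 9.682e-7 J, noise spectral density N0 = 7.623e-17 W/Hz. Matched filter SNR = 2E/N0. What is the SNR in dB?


SNR_lin = 2 * 9.682e-7 / 7.623e-17 = 2.54e10
SNR_dB = 10*log10(2.54e10) = 104.0 dB

104.0 dB


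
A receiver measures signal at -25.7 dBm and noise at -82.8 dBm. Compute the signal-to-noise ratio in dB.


SNR = -25.7 - (-82.8) = 57.1 dB

57.1 dB


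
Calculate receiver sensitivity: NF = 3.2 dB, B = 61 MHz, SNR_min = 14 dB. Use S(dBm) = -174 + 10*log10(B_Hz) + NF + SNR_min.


10*log10(61000000.0) = 77.85
S = -174 + 77.85 + 3.2 + 14 = -78.9 dBm

-78.9 dBm


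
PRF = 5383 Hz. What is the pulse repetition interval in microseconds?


PRI = 1/5383 = 0.00018577 s = 185.8 us

185.8 us


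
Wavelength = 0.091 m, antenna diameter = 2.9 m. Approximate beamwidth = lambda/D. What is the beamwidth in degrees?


BW_rad = 0.091 / 2.9 = 0.031379
BW_deg = 1.8 degrees

1.8 degrees


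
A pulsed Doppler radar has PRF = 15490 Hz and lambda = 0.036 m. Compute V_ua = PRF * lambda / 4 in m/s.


V_ua = 15490 * 0.036 / 4 = 139.4 m/s

139.4 m/s


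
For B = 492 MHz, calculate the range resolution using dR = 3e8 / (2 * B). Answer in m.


dR = 3e8 / (2 * 492000000.0) = 0.3 m

0.3 m


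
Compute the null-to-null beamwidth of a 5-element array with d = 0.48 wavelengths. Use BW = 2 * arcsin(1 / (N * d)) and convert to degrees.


1/(N*d) = 1/(5*0.48) = 0.416667
BW = 2*arcsin(0.416667) = 49.2 degrees

49.2 degrees


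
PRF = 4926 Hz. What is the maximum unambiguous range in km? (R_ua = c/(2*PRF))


R_ua = 3e8 / (2 * 4926) = 30450.7 m = 30.5 km

30.5 km


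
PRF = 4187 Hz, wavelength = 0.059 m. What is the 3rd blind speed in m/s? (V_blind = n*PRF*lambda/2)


V_blind = 3 * 4187 * 0.059 / 2 = 370.5 m/s

370.5 m/s


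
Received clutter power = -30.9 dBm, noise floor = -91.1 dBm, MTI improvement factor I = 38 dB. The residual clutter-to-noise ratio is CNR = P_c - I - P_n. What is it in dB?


CNR = -30.9 - 38 - (-91.1) = 22.2 dB

22.2 dB


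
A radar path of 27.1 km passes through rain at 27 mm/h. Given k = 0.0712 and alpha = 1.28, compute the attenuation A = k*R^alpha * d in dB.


gamma = 0.0712 * 27^1.28 = 4.837552 dB/km
A = 4.837552 * 27.1 = 131.1 dB

131.1 dB


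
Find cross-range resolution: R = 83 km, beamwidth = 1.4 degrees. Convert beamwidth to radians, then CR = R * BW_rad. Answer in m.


BW_rad = 0.02443461
CR = 83000 * 0.02443461 = 2028.1 m

2028.1 m


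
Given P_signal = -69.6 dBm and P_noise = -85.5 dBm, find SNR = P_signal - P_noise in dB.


SNR = -69.6 - (-85.5) = 15.9 dB

15.9 dB


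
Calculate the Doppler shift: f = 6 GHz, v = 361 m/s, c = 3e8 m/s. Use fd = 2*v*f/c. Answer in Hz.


fd = 2 * 361 * 6000000000.0 / 3e8 = 14440.0 Hz

14440.0 Hz


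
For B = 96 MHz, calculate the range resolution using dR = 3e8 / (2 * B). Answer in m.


dR = 3e8 / (2 * 96000000.0) = 1.56 m

1.56 m


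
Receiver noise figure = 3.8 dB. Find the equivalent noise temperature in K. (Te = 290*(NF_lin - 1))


NF_lin = 10^(3.8/10) = 2.398833
Te = 290 * (2.398833 - 1) = 405.7 K

405.7 K


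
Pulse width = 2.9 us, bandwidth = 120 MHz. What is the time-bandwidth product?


TBP = 2.9 * 120 = 348.0

348.0


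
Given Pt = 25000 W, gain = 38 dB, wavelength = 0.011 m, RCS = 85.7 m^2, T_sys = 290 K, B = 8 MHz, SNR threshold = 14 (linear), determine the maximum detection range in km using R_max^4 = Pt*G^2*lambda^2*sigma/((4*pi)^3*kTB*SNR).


G_lin = 10^(38/10) = 6309.573445
R^4 = 25000 * 6309.573445^2 * 0.011^2 * 85.7 / ((4*pi)^3 * 1.38e-23 * 290 * 8000000.0 * 14)
R^4 = 1.16033e19 m^4
R_max = (1.16033e19)^(1/4) = 58364.0 m = 58.4 km

58.4 km


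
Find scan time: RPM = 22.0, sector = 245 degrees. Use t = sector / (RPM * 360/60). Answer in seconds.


t = 245 / (22.0 * 360) * 60 = 1.86 s

1.86 s


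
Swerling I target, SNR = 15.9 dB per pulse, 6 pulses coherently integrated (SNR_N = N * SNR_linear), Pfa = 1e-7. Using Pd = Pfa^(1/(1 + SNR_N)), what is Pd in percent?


SNR_lin = 10^(15.9/10) = 38.90451
SNR_N = 6 * 38.90451 = 233.42706
1/(1 + SNR_N) = 1/234.42706 = 0.0042657
Pd = (1e-7)^0.0042657 = 0.93356
Pd = 93.4%

93.4%


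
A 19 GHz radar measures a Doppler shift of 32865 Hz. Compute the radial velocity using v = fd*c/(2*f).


v = 32865 * 3e8 / (2 * 19000000000.0) = 259.5 m/s

259.5 m/s
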